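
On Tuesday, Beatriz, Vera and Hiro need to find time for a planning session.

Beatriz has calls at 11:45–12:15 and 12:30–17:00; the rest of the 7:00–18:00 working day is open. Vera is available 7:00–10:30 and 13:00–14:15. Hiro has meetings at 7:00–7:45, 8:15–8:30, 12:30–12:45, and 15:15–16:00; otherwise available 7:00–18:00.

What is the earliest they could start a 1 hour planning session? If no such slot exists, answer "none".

Beatriz free within 07:00–18:00: 07:00–11:45, 12:15–12:30, 17:00–18:00.
Hiro free within 07:00–18:00: 07:45–08:15, 08:30–12:30, 12:45–15:15, 16:00–18:00.
Beatriz ∩ Vera: 07:00–10:30.
Beatriz ∩ Vera ∩ Hiro: 07:45–08:15, 08:30–10:30.
Windows ≥ 60 min: 08:30–10:30.
Earliest such window starts at 08:30.

08:30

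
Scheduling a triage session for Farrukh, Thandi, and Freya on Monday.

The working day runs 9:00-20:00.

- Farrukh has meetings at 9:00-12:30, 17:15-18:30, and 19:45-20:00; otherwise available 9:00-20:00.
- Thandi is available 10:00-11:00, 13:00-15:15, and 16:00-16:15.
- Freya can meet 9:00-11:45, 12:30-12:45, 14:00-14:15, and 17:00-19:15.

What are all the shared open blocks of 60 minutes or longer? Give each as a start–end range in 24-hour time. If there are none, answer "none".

Farrukh free within 09:00–20:00: 12:30–17:15, 18:30–19:45.
Farrukh ∩ Thandi: 13:00–15:15, 16:00–16:15.
Farrukh ∩ Thandi ∩ Freya: 14:00–14:15.
Windows ≥ 60 min: (none).

none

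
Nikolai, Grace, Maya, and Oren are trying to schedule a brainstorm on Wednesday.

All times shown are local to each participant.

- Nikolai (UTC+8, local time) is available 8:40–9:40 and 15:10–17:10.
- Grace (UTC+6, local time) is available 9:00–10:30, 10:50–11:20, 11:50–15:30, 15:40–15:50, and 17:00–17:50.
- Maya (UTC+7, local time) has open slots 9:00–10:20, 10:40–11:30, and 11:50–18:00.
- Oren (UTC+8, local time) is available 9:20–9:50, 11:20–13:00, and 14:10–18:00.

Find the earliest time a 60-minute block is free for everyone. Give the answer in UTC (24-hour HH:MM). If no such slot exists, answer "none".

Nikolai → UTC: 00:40–01:40, 07:10–09:10.
Grace → UTC: 03:00–04:30, 04:50–05:20, 05:50–09:30, 09:40–09:50, 11:00–11:50.
Maya → UTC: 02:00–03:20, 03:40–04:30, 04:50–11:00.
Oren → UTC: 01:20–01:50, 03:20–05:00, 06:10–10:00.
Nikolai ∩ Grace: 07:10–09:10.
Nikolai ∩ Grace ∩ Maya: 07:10–09:10.
Nikolai ∩ Grace ∩ Maya ∩ Oren: 07:10–09:10.
Windows ≥ 60 min: 07:10–09:10.
Earliest such window starts at 07:10.

07:10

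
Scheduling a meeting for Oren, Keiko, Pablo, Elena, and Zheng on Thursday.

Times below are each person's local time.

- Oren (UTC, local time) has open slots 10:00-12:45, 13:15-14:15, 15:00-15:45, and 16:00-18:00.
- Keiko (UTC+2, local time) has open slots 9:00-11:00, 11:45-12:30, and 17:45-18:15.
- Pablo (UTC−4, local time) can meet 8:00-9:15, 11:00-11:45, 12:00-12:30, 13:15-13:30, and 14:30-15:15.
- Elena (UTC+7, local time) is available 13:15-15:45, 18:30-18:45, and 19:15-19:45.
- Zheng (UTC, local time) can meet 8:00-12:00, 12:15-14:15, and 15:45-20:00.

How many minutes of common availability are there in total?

0 minutes

Oren → UTC: 10:00–12:45, 13:15–14:15, 15:00–15:45, 16:00–18:00.
Keiko → UTC: 07:00–09:00, 09:45–10:30, 15:45–16:15.
Pablo → UTC: 12:00–13:15, 15:00–15:45, 16:00–16:30, 17:15–17:30, 18:30–19:15.
Elena → UTC: 06:15–08:45, 11:30–11:45, 12:15–12:45.
Zheng → UTC: 08:00–12:00, 12:15–14:15, 15:45–20:00.
Oren ∩ Keiko: 10:00–10:30, 16:00–16:15.
Oren ∩ Keiko ∩ Pablo: 16:00–16:15.
Oren ∩ Keiko ∩ Pablo ∩ Elena: (none).
Oren ∩ Keiko ∩ Pablo ∩ Elena ∩ Zheng: (none).
Total common minutes: 0.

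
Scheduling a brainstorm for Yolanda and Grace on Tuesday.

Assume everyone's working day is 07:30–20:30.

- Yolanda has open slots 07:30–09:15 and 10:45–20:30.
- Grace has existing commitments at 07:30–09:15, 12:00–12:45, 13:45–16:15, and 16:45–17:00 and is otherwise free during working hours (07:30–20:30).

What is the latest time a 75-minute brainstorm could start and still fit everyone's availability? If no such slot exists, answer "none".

Grace free within 07:30–20:30: 09:15–12:00, 12:45–13:45, 16:15–16:45, 17:00–20:30.
Yolanda ∩ Grace: 10:45–12:00, 12:45–13:45, 16:15–16:45, 17:00–20:30.
Windows ≥ 75 min: 10:45–12:00, 17:00–20:30.
Latest start in the last window 17:00–20:30 is 20:30 − 75 min = 19:15.

19:15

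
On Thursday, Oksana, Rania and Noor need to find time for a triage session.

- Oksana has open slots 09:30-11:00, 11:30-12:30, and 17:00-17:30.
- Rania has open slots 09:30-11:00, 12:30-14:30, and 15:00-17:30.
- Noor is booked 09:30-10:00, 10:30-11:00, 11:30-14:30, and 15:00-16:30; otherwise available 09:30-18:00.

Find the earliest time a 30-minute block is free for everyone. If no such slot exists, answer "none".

10:00

Noor free within 09:30–18:00: 10:00–10:30, 11:00–11:30, 14:30–15:00, 16:30–18:00.
Oksana ∩ Rania: 09:30–11:00, 17:00–17:30.
Oksana ∩ Rania ∩ Noor: 10:00–10:30, 17:00–17:30.
Windows ≥ 30 min: 10:00–10:30, 17:00–17:30.
Earliest such window starts at 10:00.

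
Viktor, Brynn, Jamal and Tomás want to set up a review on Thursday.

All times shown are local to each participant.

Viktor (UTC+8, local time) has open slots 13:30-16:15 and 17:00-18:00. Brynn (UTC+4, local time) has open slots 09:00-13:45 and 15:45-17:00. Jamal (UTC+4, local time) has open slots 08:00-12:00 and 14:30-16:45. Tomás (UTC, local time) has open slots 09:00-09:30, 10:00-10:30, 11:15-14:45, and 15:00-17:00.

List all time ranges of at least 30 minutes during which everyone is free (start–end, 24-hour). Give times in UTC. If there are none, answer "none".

none

Viktor → UTC: 05:30–08:15, 09:00–10:00.
Brynn → UTC: 05:00–09:45, 11:45–13:00.
Jamal → UTC: 04:00–08:00, 10:30–12:45.
Tomás → UTC: 09:00–09:30, 10:00–10:30, 11:15–14:45, 15:00–17:00.
Viktor ∩ Brynn: 05:30–08:15, 09:00–09:45.
Viktor ∩ Brynn ∩ Jamal: 05:30–08:00.
Viktor ∩ Brynn ∩ Jamal ∩ Tomás: (none).
Windows ≥ 30 min: (none).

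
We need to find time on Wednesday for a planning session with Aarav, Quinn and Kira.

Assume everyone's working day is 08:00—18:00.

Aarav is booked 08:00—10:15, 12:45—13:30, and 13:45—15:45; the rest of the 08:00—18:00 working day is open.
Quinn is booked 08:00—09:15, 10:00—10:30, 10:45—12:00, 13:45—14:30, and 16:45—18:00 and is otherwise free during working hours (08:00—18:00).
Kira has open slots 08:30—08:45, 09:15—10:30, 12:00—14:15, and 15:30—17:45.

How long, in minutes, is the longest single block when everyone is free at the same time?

60 minutes

Aarav free within 08:00–18:00: 10:15–12:45, 13:30–13:45, 15:45–18:00.
Quinn free within 08:00–18:00: 09:15–10:00, 10:30–10:45, 12:00–13:45, 14:30–16:45.
Aarav ∩ Quinn: 10:30–10:45, 12:00–12:45, 13:30–13:45, 15:45–16:45.
Aarav ∩ Quinn ∩ Kira: 12:00–12:45, 13:30–13:45, 15:45–16:45.
Common window lengths: 45, 15, 60 min; longest is 60.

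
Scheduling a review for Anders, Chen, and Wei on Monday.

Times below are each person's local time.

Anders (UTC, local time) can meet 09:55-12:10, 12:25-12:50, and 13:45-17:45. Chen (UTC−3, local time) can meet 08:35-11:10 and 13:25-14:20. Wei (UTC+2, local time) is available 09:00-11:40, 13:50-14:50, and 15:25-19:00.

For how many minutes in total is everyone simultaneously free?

Anders → UTC: 09:55–12:10, 12:25–12:50, 13:45–17:45.
Chen → UTC: 11:35–14:10, 16:25–17:20.
Wei → UTC: 07:00–09:40, 11:50–12:50, 13:25–17:00.
Anders ∩ Chen: 11:35–12:10, 12:25–12:50, 13:45–14:10, 16:25–17:20.
Anders ∩ Chen ∩ Wei: 11:50–12:10, 12:25–12:50, 13:45–14:10, 16:25–17:00.
Total common minutes: 20 + 25 + 25 + 35 = 105.

105 minutes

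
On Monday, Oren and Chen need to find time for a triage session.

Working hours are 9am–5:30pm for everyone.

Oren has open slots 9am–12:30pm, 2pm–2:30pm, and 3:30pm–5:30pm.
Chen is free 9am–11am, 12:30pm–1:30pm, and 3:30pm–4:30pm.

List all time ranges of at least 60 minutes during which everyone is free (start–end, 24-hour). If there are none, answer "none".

Oren ∩ Chen: 09:00–11:00, 15:30–16:30.
Windows ≥ 60 min: 09:00–11:00, 15:30–16:30.

09:00–11:00, 15:30–16:30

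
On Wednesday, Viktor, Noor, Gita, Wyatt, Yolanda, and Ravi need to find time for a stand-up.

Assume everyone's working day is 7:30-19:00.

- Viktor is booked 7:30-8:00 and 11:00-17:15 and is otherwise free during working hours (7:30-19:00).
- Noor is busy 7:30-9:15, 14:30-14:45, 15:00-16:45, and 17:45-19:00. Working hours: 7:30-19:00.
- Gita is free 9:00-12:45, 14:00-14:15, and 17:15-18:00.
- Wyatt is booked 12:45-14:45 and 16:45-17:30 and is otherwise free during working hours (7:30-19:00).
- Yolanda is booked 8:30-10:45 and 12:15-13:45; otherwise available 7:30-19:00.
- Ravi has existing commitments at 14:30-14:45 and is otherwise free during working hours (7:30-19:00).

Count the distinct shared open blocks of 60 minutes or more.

Viktor free within 07:30–19:00: 08:00–11:00, 17:15–19:00.
Noor free within 07:30–19:00: 09:15–14:30, 14:45–15:00, 16:45–17:45.
Wyatt free within 07:30–19:00: 07:30–12:45, 14:45–16:45, 17:30–19:00.
Yolanda free within 07:30–19:00: 07:30–08:30, 10:45–12:15, 13:45–19:00.
Ravi free within 07:30–19:00: 07:30–14:30, 14:45–19:00.
Viktor ∩ Noor: 09:15–11:00, 17:15–17:45.
Viktor ∩ Noor ∩ Gita: 09:15–11:00, 17:15–17:45.
Viktor ∩ Noor ∩ Gita ∩ Wyatt: 09:15–11:00, 17:30–17:45.
Viktor ∩ Noor ∩ Gita ∩ Wyatt ∩ Yolanda: 10:45–11:00, 17:30–17:45.
Viktor ∩ Noor ∩ Gita ∩ Wyatt ∩ Yolanda ∩ Ravi: 10:45–11:00, 17:30–17:45.
Windows ≥ 60 min: (none).
That's 0 windows.

0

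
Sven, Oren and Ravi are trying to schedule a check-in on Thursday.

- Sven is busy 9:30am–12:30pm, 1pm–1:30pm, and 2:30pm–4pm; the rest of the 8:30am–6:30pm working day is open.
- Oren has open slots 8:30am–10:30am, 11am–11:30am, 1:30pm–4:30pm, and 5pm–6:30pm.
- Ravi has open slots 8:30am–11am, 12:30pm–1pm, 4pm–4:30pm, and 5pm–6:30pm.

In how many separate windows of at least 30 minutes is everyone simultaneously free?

3

Sven free within 08:30–18:30: 08:30–09:30, 12:30–13:00, 13:30–14:30, 16:00–18:30.
Sven ∩ Oren: 08:30–09:30, 13:30–14:30, 16:00–16:30, 17:00–18:30.
Sven ∩ Oren ∩ Ravi: 08:30–09:30, 16:00–16:30, 17:00–18:30.
Windows ≥ 30 min: 08:30–09:30, 16:00–16:30, 17:00–18:30.
That's 3 windows.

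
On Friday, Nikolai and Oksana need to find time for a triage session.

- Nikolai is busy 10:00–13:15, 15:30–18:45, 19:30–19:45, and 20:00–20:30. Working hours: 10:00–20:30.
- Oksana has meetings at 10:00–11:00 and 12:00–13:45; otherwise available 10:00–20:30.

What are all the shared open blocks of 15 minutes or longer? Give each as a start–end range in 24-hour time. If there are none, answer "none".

Nikolai free within 10:00–20:30: 13:15–15:30, 18:45–19:30, 19:45–20:00.
Oksana free within 10:00–20:30: 11:00–12:00, 13:45–20:30.
Nikolai ∩ Oksana: 13:45–15:30, 18:45–19:30, 19:45–20:00.
Windows ≥ 15 min: 13:45–15:30, 18:45–19:30, 19:45–20:00.

13:45–15:30, 18:45–19:30, 19:45–20:00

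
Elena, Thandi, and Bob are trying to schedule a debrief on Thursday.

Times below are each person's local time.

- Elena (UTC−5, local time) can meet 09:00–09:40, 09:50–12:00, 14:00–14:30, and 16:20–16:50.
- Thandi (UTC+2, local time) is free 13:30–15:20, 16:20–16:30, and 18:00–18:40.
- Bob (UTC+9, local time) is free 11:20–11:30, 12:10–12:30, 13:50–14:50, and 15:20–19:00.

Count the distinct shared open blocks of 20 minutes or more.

0

Elena → UTC: 14:00–14:40, 14:50–17:00, 19:00–19:30, 21:20–21:50.
Thandi → UTC: 11:30–13:20, 14:20–14:30, 16:00–16:40.
Bob → UTC: 02:20–02:30, 03:10–03:30, 04:50–05:50, 06:20–10:00.
Elena ∩ Thandi: 14:20–14:30, 16:00–16:40.
Elena ∩ Thandi ∩ Bob: (none).
Windows ≥ 20 min: (none).
That's 0 windows.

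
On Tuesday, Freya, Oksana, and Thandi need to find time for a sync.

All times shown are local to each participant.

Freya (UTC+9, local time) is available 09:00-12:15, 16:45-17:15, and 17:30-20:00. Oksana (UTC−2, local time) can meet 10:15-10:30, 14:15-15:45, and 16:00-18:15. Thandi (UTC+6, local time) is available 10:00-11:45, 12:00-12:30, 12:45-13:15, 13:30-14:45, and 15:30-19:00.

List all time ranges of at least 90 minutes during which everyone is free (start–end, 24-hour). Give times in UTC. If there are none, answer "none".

none

Freya → UTC: 00:00–03:15, 07:45–08:15, 08:30–11:00.
Oksana → UTC: 12:15–12:30, 16:15–17:45, 18:00–20:15.
Thandi → UTC: 04:00–05:45, 06:00–06:30, 06:45–07:15, 07:30–08:45, 09:30–13:00.
Freya ∩ Oksana: (none).
Freya ∩ Oksana ∩ Thandi: (none).
Windows ≥ 90 min: (none).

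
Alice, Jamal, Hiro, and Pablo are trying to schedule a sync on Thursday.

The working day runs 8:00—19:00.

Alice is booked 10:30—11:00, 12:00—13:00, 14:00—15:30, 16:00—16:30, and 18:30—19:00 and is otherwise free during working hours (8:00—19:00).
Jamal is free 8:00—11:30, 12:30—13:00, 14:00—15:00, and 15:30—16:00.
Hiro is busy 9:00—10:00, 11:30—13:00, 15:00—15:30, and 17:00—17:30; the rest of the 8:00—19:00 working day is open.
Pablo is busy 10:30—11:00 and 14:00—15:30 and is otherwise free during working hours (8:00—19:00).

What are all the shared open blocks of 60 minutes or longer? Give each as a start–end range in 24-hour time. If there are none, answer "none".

08:00–09:00

Alice free within 08:00–19:00: 08:00–10:30, 11:00–12:00, 13:00–14:00, 15:30–16:00, 16:30–18:30.
Hiro free within 08:00–19:00: 08:00–09:00, 10:00–11:30, 13:00–15:00, 15:30–17:00, 17:30–19:00.
Pablo free within 08:00–19:00: 08:00–10:30, 11:00–14:00, 15:30–19:00.
Alice ∩ Jamal: 08:00–10:30, 11:00–11:30, 15:30–16:00.
Alice ∩ Jamal ∩ Hiro: 08:00–09:00, 10:00–10:30, 11:00–11:30, 15:30–16:00.
Alice ∩ Jamal ∩ Hiro ∩ Pablo: 08:00–09:00, 10:00–10:30, 11:00–11:30, 15:30–16:00.
Windows ≥ 60 min: 08:00–09:00.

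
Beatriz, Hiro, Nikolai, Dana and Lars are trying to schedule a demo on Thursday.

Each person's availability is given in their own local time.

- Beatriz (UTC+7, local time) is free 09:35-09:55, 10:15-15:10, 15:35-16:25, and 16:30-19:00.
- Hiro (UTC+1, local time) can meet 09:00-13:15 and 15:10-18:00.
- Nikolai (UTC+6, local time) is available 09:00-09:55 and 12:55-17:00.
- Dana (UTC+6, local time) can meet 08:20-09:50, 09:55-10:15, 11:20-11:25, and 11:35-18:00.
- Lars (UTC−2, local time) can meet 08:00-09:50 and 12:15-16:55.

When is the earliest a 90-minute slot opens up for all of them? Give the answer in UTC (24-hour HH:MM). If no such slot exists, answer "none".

Beatriz → UTC: 02:35–02:55, 03:15–08:10, 08:35–09:25, 09:30–12:00.
Hiro → UTC: 08:00–12:15, 14:10–17:00.
Nikolai → UTC: 03:00–03:55, 06:55–11:00.
Dana → UTC: 02:20–03:50, 03:55–04:15, 05:20–05:25, 05:35–12:00.
Lars → UTC: 10:00–11:50, 14:15–18:55.
Beatriz ∩ Hiro: 08:00–08:10, 08:35–09:25, 09:30–12:00.
Beatriz ∩ Hiro ∩ Nikolai: 08:00–08:10, 08:35–09:25, 09:30–11:00.
Beatriz ∩ Hiro ∩ Nikolai ∩ Dana: 08:00–08:10, 08:35–09:25, 09:30–11:00.
Beatriz ∩ Hiro ∩ Nikolai ∩ Dana ∩ Lars: 10:00–11:00.
Windows ≥ 90 min: (none).

none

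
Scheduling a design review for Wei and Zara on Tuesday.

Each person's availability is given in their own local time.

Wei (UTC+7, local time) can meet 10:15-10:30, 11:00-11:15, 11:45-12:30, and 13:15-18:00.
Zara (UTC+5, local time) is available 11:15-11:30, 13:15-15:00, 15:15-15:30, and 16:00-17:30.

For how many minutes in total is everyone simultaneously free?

Wei → UTC: 03:15–03:30, 04:00–04:15, 04:45–05:30, 06:15–11:00.
Zara → UTC: 06:15–06:30, 08:15–10:00, 10:15–10:30, 11:00–12:30.
Wei ∩ Zara: 06:15–06:30, 08:15–10:00, 10:15–10:30.
Total common minutes: 15 + 105 + 15 = 135.

135 minutes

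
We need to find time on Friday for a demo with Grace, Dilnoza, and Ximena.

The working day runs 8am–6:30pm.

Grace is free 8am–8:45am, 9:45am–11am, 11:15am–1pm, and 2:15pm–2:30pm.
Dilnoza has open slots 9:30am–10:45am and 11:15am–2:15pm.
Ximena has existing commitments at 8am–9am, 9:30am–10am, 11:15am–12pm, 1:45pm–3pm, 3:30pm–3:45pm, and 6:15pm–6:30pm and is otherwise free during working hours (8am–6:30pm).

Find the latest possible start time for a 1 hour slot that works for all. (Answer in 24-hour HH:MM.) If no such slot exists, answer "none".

Ximena free within 08:00–18:30: 09:00–09:30, 10:00–11:15, 12:00–13:45, 15:00–15:30, 15:45–18:15.
Grace ∩ Dilnoza: 09:45–10:45, 11:15–13:00.
Grace ∩ Dilnoza ∩ Ximena: 10:00–10:45, 12:00–13:00.
Windows ≥ 60 min: 12:00–13:00.
Latest start in the last window 12:00–13:00 is 13:00 − 60 min = 12:00.

12:00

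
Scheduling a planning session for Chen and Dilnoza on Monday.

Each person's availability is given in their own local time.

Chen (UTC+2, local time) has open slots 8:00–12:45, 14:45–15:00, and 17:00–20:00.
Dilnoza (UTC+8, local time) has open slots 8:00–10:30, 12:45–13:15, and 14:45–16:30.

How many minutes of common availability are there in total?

Chen → UTC: 06:00–10:45, 12:45–13:00, 15:00–18:00.
Dilnoza → UTC: 00:00–02:30, 04:45–05:15, 06:45–08:30.
Chen ∩ Dilnoza: 06:45–08:30.
Total common minutes: 105.

105 minutes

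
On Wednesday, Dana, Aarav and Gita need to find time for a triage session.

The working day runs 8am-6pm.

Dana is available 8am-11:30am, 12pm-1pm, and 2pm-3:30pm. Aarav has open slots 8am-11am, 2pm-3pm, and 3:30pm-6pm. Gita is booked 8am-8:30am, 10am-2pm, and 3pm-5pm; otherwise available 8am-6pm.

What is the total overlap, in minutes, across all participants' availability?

Gita free within 08:00–18:00: 08:30–10:00, 14:00–15:00, 17:00–18:00.
Dana ∩ Aarav: 08:00–11:00, 14:00–15:00.
Dana ∩ Aarav ∩ Gita: 08:30–10:00, 14:00–15:00.
Total common minutes: 90 + 60 = 150.

150 minutes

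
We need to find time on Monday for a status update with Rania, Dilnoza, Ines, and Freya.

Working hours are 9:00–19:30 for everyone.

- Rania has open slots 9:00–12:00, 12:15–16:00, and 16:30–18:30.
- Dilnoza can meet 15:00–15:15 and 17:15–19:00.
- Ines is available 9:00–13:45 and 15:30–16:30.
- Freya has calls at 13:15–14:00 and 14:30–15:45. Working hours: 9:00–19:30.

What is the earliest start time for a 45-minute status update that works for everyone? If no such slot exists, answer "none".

none

Freya free within 09:00–19:30: 09:00–13:15, 14:00–14:30, 15:45–19:30.
Rania ∩ Dilnoza: 15:00–15:15, 17:15–18:30.
Rania ∩ Dilnoza ∩ Ines: (none).
Rania ∩ Dilnoza ∩ Ines ∩ Freya: (none).
Windows ≥ 45 min: (none).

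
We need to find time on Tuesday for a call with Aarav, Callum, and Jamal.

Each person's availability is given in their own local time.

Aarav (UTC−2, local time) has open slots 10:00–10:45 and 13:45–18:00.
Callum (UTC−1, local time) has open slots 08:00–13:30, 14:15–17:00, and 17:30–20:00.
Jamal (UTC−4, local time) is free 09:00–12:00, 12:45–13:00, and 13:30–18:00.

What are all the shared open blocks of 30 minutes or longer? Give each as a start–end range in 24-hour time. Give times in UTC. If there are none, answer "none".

17:30–18:00, 18:30–20:00

Aarav → UTC: 12:00–12:45, 15:45–20:00.
Callum → UTC: 09:00–14:30, 15:15–18:00, 18:30–21:00.
Jamal → UTC: 13:00–16:00, 16:45–17:00, 17:30–22:00.
Aarav ∩ Callum: 12:00–12:45, 15:45–18:00, 18:30–20:00.
Aarav ∩ Callum ∩ Jamal: 15:45–16:00, 16:45–17:00, 17:30–18:00, 18:30–20:00.
Windows ≥ 30 min: 17:30–18:00, 18:30–20:00.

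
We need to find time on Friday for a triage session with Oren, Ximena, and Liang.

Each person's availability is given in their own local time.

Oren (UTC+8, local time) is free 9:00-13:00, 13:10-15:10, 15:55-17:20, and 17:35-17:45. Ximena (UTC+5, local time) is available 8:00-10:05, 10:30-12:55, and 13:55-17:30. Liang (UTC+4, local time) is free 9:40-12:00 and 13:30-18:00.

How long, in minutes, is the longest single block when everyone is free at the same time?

Oren → UTC: 01:00–05:00, 05:10–07:10, 07:55–09:20, 09:35–09:45.
Ximena → UTC: 03:00–05:05, 05:30–07:55, 08:55–12:30.
Liang → UTC: 05:40–08:00, 09:30–14:00.
Oren ∩ Ximena: 03:00–05:00, 05:30–07:10, 08:55–09:20, 09:35–09:45.
Oren ∩ Ximena ∩ Liang: 05:40–07:10, 09:35–09:45.
Common window lengths: 90, 10 min; longest is 90.

90 minutes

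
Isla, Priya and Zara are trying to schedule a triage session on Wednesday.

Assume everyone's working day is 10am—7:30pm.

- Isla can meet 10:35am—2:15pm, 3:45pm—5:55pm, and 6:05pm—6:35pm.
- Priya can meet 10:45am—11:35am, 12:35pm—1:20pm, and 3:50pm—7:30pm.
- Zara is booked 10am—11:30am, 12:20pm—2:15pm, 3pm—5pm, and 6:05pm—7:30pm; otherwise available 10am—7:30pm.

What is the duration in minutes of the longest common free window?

Zara free within 10:00–19:30: 11:30–12:20, 14:15–15:00, 17:00–18:05.
Isla ∩ Priya: 10:45–11:35, 12:35–13:20, 15:50–17:55, 18:05–18:35.
Isla ∩ Priya ∩ Zara: 11:30–11:35, 17:00–17:55.
Common window lengths: 5, 55 min; longest is 55.

55 minutes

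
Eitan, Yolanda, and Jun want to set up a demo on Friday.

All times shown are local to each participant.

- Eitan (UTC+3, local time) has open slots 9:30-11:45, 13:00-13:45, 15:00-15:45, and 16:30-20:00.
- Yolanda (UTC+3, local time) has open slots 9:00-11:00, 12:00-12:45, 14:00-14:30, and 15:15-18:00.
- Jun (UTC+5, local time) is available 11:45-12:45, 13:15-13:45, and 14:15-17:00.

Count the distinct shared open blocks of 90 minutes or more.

Eitan → UTC: 06:30–08:45, 10:00–10:45, 12:00–12:45, 13:30–17:00.
Yolanda → UTC: 06:00–08:00, 09:00–09:45, 11:00–11:30, 12:15–15:00.
Jun → UTC: 06:45–07:45, 08:15–08:45, 09:15–12:00.
Eitan ∩ Yolanda: 06:30–08:00, 12:15–12:45, 13:30–15:00.
Eitan ∩ Yolanda ∩ Jun: 06:45–07:45.
Windows ≥ 90 min: (none).
That's 0 windows.

0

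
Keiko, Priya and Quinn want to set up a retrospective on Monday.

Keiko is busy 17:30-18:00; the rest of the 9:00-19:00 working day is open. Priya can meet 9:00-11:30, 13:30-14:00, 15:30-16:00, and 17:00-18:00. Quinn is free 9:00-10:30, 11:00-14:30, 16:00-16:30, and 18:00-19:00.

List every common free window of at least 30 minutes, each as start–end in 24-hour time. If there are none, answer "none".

09:00–10:30, 11:00–11:30, 13:30–14:00

Keiko free within 09:00–19:00: 09:00–17:30, 18:00–19:00.
Keiko ∩ Priya: 09:00–11:30, 13:30–14:00, 15:30–16:00, 17:00–17:30.
Keiko ∩ Priya ∩ Quinn: 09:00–10:30, 11:00–11:30, 13:30–14:00.
Windows ≥ 30 min: 09:00–10:30, 11:00–11:30, 13:30–14:00.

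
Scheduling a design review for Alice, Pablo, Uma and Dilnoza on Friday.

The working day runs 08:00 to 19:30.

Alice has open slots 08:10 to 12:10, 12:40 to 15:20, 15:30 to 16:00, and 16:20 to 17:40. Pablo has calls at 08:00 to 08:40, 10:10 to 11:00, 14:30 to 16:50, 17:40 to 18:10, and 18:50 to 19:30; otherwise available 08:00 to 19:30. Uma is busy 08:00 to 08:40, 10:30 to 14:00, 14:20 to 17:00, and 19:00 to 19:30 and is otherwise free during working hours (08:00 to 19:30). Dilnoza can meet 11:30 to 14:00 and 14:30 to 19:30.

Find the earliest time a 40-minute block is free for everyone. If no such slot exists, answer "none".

Pablo free within 08:00–19:30: 08:40–10:10, 11:00–14:30, 16:50–17:40, 18:10–18:50.
Uma free within 08:00–19:30: 08:40–10:30, 14:00–14:20, 17:00–19:00.
Alice ∩ Pablo: 08:40–10:10, 11:00–12:10, 12:40–14:30, 16:50–17:40.
Alice ∩ Pablo ∩ Uma: 08:40–10:10, 14:00–14:20, 17:00–17:40.
Alice ∩ Pablo ∩ Uma ∩ Dilnoza: 17:00–17:40.
Windows ≥ 40 min: 17:00–17:40.
Earliest such window starts at 17:00.

17:00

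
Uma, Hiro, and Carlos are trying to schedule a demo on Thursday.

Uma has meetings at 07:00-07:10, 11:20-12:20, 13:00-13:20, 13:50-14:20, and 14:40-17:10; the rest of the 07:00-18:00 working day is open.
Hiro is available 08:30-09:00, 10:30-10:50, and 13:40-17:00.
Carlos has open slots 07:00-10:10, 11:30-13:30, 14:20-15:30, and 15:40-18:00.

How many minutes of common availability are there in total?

50 minutes

Uma free within 07:00–18:00: 07:10–11:20, 12:20–13:00, 13:20–13:50, 14:20–14:40, 17:10–18:00.
Uma ∩ Hiro: 08:30–09:00, 10:30–10:50, 13:40–13:50, 14:20–14:40.
Uma ∩ Hiro ∩ Carlos: 08:30–09:00, 14:20–14:40.
Total common minutes: 30 + 20 = 50.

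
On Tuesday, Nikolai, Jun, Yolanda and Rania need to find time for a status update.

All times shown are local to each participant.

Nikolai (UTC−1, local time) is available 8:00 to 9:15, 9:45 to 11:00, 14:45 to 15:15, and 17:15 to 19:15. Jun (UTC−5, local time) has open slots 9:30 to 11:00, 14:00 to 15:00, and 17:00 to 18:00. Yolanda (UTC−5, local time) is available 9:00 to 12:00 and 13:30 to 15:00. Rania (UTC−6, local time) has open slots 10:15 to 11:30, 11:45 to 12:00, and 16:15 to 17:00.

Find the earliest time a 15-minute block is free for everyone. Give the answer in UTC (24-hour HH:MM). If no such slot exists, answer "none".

Nikolai → UTC: 09:00–10:15, 10:45–12:00, 15:45–16:15, 18:15–20:15.
Jun → UTC: 14:30–16:00, 19:00–20:00, 22:00–23:00.
Yolanda → UTC: 14:00–17:00, 18:30–20:00.
Rania → UTC: 16:15–17:30, 17:45–18:00, 22:15–23:00.
Nikolai ∩ Jun: 15:45–16:00, 19:00–20:00.
Nikolai ∩ Jun ∩ Yolanda: 15:45–16:00, 19:00–20:00.
Nikolai ∩ Jun ∩ Yolanda ∩ Rania: (none).
Windows ≥ 15 min: (none).

none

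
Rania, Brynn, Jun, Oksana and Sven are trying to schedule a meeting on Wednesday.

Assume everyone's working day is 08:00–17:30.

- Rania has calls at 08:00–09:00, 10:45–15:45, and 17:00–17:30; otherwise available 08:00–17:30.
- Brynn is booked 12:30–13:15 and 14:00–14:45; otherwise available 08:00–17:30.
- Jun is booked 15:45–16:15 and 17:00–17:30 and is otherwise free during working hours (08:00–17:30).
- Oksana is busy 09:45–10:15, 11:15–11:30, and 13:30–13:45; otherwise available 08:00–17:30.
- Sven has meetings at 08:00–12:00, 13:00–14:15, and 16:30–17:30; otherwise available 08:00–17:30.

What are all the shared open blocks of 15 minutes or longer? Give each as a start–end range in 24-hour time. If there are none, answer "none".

Rania free within 08:00–17:30: 09:00–10:45, 15:45–17:00.
Brynn free within 08:00–17:30: 08:00–12:30, 13:15–14:00, 14:45–17:30.
Jun free within 08:00–17:30: 08:00–15:45, 16:15–17:00.
Oksana free within 08:00–17:30: 08:00–09:45, 10:15–11:15, 11:30–13:30, 13:45–17:30.
Sven free within 08:00–17:30: 12:00–13:00, 14:15–16:30.
Rania ∩ Brynn: 09:00–10:45, 15:45–17:00.
Rania ∩ Brynn ∩ Jun: 09:00–10:45, 16:15–17:00.
Rania ∩ Brynn ∩ Jun ∩ Oksana: 09:00–09:45, 10:15–10:45, 16:15–17:00.
Rania ∩ Brynn ∩ Jun ∩ Oksana ∩ Sven: 16:15–16:30.
Windows ≥ 15 min: 16:15–16:30.

16:15–16:30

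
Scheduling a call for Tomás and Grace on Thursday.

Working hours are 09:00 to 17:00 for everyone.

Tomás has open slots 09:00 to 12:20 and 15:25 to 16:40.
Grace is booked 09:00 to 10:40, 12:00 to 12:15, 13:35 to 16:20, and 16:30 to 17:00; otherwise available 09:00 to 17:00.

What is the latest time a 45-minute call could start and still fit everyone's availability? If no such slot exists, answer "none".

11:15

Grace free within 09:00–17:00: 10:40–12:00, 12:15–13:35, 16:20–16:30.
Tomás ∩ Grace: 10:40–12:00, 12:15–12:20, 16:20–16:30.
Windows ≥ 45 min: 10:40–12:00.
Latest start in the last window 10:40–12:00 is 12:00 − 45 min = 11:15.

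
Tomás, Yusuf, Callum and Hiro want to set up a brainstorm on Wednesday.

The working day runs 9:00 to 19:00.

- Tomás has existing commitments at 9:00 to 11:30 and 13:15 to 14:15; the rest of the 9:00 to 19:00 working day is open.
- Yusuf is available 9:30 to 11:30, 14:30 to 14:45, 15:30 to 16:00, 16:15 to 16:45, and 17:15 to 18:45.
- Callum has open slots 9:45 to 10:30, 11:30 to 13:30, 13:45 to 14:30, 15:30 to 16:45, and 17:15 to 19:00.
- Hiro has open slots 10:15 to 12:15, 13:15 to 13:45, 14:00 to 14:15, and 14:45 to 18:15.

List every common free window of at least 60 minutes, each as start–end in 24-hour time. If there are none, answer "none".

Tomás free within 09:00–19:00: 11:30–13:15, 14:15–19:00.
Tomás ∩ Yusuf: 14:30–14:45, 15:30–16:00, 16:15–16:45, 17:15–18:45.
Tomás ∩ Yusuf ∩ Callum: 15:30–16:00, 16:15–16:45, 17:15–18:45.
Tomás ∩ Yusuf ∩ Callum ∩ Hiro: 15:30–16:00, 16:15–16:45, 17:15–18:15.
Windows ≥ 60 min: 17:15–18:15.

17:15–18:15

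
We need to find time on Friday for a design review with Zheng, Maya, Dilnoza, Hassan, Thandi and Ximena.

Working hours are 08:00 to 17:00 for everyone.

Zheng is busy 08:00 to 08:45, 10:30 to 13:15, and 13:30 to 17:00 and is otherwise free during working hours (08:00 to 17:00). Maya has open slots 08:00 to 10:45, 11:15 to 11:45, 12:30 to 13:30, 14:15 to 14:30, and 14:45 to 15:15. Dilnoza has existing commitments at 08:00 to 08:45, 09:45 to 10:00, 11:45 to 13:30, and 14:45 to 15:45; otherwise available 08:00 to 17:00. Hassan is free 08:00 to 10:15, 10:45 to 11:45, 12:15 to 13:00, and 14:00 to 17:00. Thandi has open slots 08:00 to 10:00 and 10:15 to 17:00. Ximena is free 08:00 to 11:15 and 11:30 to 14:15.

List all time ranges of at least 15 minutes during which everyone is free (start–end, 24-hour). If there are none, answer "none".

08:45–09:45

Zheng free within 08:00–17:00: 08:45–10:30, 13:15–13:30.
Dilnoza free within 08:00–17:00: 08:45–09:45, 10:00–11:45, 13:30–14:45, 15:45–17:00.
Zheng ∩ Maya: 08:45–10:30, 13:15–13:30.
Zheng ∩ Maya ∩ Dilnoza: 08:45–09:45, 10:00–10:30.
Zheng ∩ Maya ∩ Dilnoza ∩ Hassan: 08:45–09:45, 10:00–10:15.
Zheng ∩ Maya ∩ Dilnoza ∩ Hassan ∩ Thandi: 08:45–09:45.
Zheng ∩ Maya ∩ Dilnoza ∩ Hassan ∩ Thandi ∩ Ximena: 08:45–09:45.
Windows ≥ 15 min: 08:45–09:45.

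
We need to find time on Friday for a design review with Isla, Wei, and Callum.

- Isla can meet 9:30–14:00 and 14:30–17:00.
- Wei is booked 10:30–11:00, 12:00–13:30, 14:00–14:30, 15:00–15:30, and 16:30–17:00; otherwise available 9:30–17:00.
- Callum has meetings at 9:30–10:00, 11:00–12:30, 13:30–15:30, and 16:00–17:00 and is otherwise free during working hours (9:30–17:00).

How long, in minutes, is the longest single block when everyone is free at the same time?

Wei free within 09:30–17:00: 09:30–10:30, 11:00–12:00, 13:30–14:00, 14:30–15:00, 15:30–16:30.
Callum free within 09:30–17:00: 10:00–11:00, 12:30–13:30, 15:30–16:00.
Isla ∩ Wei: 09:30–10:30, 11:00–12:00, 13:30–14:00, 14:30–15:00, 15:30–16:30.
Isla ∩ Wei ∩ Callum: 10:00–10:30, 15:30–16:00.
Common window lengths: 30, 30 min; longest is 30.

30 minutes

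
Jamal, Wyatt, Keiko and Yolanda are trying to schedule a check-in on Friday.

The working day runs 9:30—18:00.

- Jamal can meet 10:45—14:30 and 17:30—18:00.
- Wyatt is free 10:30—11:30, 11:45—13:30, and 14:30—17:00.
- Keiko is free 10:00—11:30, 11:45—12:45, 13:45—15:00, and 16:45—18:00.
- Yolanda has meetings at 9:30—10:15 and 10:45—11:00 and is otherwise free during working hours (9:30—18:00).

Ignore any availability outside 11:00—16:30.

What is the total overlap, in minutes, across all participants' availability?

90 minutes

Yolanda free within 09:30–18:00: 10:15–10:45, 11:00–18:00.
Jamal ∩ Wyatt: 10:45–11:30, 11:45–13:30.
Jamal ∩ Wyatt ∩ Keiko: 10:45–11:30, 11:45–12:45.
Jamal ∩ Wyatt ∩ Keiko ∩ Yolanda: 11:00–11:30, 11:45–12:45.
Restricted to 11:00–16:30: 11:00–11:30, 11:45–12:45.
Total common minutes: 30 + 60 = 90.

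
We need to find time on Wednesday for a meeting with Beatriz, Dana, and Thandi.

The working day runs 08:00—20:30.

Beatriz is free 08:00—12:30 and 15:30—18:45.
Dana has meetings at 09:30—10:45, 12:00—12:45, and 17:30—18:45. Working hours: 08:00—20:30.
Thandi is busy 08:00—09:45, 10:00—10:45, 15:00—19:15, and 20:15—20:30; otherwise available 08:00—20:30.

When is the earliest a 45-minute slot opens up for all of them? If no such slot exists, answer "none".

Dana free within 08:00–20:30: 08:00–09:30, 10:45–12:00, 12:45–17:30, 18:45–20:30.
Thandi free within 08:00–20:30: 09:45–10:00, 10:45–15:00, 19:15–20:15.
Beatriz ∩ Dana: 08:00–09:30, 10:45–12:00, 15:30–17:30.
Beatriz ∩ Dana ∩ Thandi: 10:45–12:00.
Windows ≥ 45 min: 10:45–12:00.
Earliest such window starts at 10:45.

10:45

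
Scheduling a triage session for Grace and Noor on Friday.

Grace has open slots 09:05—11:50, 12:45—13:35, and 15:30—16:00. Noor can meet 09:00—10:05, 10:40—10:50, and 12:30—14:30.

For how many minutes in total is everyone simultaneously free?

120 minutes

Grace ∩ Noor: 09:05–10:05, 10:40–10:50, 12:45–13:35.
Total common minutes: 60 + 10 + 50 = 120.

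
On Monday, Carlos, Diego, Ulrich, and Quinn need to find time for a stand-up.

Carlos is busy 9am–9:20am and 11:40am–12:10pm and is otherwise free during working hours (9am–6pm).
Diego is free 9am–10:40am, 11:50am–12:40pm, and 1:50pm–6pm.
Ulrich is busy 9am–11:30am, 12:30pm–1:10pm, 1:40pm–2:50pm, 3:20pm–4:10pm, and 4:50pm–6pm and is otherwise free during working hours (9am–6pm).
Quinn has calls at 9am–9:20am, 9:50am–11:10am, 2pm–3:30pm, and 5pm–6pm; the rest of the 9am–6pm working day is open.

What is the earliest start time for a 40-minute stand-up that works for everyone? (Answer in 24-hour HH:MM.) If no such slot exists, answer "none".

Carlos free within 09:00–18:00: 09:20–11:40, 12:10–18:00.
Ulrich free within 09:00–18:00: 11:30–12:30, 13:10–13:40, 14:50–15:20, 16:10–16:50.
Quinn free within 09:00–18:00: 09:20–09:50, 11:10–14:00, 15:30–17:00.
Carlos ∩ Diego: 09:20–10:40, 12:10–12:40, 13:50–18:00.
Carlos ∩ Diego ∩ Ulrich: 12:10–12:30, 14:50–15:20, 16:10–16:50.
Carlos ∩ Diego ∩ Ulrich ∩ Quinn: 12:10–12:30, 16:10–16:50.
Windows ≥ 40 min: 16:10–16:50.
Earliest such window starts at 16:10.

16:10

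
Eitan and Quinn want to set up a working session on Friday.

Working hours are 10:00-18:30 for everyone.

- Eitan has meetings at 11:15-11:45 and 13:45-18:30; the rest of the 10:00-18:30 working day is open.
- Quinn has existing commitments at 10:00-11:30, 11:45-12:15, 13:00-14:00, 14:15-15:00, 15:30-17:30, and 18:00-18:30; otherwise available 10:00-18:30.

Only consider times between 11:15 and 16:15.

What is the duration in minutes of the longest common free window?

45 minutes

Eitan free within 10:00–18:30: 10:00–11:15, 11:45–13:45.
Quinn free within 10:00–18:30: 11:30–11:45, 12:15–13:00, 14:00–14:15, 15:00–15:30, 17:30–18:00.
Eitan ∩ Quinn: 12:15–13:00.
Restricted to 11:15–16:15: 12:15–13:00.
Single common window of 45 minutes.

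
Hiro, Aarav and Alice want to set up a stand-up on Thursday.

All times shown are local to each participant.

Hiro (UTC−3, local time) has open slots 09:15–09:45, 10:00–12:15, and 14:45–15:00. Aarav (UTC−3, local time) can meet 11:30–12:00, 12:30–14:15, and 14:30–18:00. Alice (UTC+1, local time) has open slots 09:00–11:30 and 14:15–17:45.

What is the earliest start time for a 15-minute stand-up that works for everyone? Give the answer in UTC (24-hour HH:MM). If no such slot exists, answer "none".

Hiro → UTC: 12:15–12:45, 13:00–15:15, 17:45–18:00.
Aarav → UTC: 14:30–15:00, 15:30–17:15, 17:30–21:00.
Alice → UTC: 08:00–10:30, 13:15–16:45.
Hiro ∩ Aarav: 14:30–15:00, 17:45–18:00.
Hiro ∩ Aarav ∩ Alice: 14:30–15:00.
Windows ≥ 15 min: 14:30–15:00.
Earliest such window starts at 14:30.

14:30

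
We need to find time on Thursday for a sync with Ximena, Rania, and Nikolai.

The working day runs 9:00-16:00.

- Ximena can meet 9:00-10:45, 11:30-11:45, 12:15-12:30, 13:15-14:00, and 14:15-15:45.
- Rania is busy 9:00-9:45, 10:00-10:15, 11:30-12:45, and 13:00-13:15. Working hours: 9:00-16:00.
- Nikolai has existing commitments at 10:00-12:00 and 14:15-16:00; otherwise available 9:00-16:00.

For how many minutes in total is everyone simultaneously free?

60 minutes

Rania free within 09:00–16:00: 09:45–10:00, 10:15–11:30, 12:45–13:00, 13:15–16:00.
Nikolai free within 09:00–16:00: 09:00–10:00, 12:00–14:15.
Ximena ∩ Rania: 09:45–10:00, 10:15–10:45, 13:15–14:00, 14:15–15:45.
Ximena ∩ Rania ∩ Nikolai: 09:45–10:00, 13:15–14:00.
Total common minutes: 15 + 45 = 60.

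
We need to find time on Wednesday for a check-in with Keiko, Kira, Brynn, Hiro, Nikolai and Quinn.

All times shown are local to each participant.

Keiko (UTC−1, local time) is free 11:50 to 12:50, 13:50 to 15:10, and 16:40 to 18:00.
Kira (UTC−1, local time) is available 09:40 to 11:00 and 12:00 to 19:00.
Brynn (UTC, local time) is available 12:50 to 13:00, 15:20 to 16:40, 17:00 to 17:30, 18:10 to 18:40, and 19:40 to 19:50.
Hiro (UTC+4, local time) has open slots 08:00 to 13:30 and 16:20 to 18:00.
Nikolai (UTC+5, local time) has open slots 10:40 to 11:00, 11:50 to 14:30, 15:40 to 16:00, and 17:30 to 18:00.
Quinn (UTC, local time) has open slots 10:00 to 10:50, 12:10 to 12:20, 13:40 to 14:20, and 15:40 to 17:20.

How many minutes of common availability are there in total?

0 minutes

Keiko → UTC: 12:50–13:50, 14:50–16:10, 17:40–19:00.
Kira → UTC: 10:40–12:00, 13:00–20:00.
Brynn → UTC: 12:50–13:00, 15:20–16:40, 17:00–17:30, 18:10–18:40, 19:40–19:50.
Hiro → UTC: 04:00–09:30, 12:20–14:00.
Nikolai → UTC: 05:40–06:00, 06:50–09:30, 10:40–11:00, 12:30–13:00.
Quinn → UTC: 10:00–10:50, 12:10–12:20, 13:40–14:20, 15:40–17:20.
Keiko ∩ Kira: 13:00–13:50, 14:50–16:10, 17:40–19:00.
Keiko ∩ Kira ∩ Brynn: 15:20–16:10, 18:10–18:40.
Keiko ∩ Kira ∩ Brynn ∩ Hiro: (none).
Keiko ∩ Kira ∩ Brynn ∩ Hiro ∩ Nikolai: (none).
Keiko ∩ Kira ∩ Brynn ∩ Hiro ∩ Nikolai ∩ Quinn: (none).
Total common minutes: 0.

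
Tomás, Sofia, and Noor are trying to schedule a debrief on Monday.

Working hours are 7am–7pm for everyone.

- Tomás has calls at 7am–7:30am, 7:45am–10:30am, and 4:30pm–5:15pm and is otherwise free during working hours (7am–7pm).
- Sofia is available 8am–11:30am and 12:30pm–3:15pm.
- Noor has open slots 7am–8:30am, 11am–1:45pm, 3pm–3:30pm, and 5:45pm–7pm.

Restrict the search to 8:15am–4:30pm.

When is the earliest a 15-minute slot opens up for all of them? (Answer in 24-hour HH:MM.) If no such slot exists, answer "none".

11:00

Tomás free within 07:00–19:00: 07:30–07:45, 10:30–16:30, 17:15–19:00.
Tomás ∩ Sofia: 10:30–11:30, 12:30–15:15.
Tomás ∩ Sofia ∩ Noor: 11:00–11:30, 12:30–13:45, 15:00–15:15.
Restricted to 08:15–16:30: 11:00–11:30, 12:30–13:45, 15:00–15:15.
Windows ≥ 15 min: 11:00–11:30, 12:30–13:45, 15:00–15:15.
Earliest such window starts at 11:00.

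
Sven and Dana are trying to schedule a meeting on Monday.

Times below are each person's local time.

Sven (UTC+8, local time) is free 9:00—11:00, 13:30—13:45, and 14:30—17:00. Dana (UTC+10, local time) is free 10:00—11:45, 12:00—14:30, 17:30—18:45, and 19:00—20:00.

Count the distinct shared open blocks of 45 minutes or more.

Sven → UTC: 01:00–03:00, 05:30–05:45, 06:30–09:00.
Dana → UTC: 00:00–01:45, 02:00–04:30, 07:30–08:45, 09:00–10:00.
Sven ∩ Dana: 01:00–01:45, 02:00–03:00, 07:30–08:45.
Windows ≥ 45 min: 01:00–01:45, 02:00–03:00, 07:30–08:45.
That's 3 windows.

3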